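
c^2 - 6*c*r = c*(c - 6*r)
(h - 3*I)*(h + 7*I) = h^2 + 4*I*h + 21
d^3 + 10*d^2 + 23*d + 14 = (d + 1)*(d + 2)*(d + 7)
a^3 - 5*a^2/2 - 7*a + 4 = (a - 4)*(a - 1/2)*(a + 2)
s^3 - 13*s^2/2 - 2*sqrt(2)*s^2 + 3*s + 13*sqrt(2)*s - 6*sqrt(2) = (s - 6)*(s - 1/2)*(s - 2*sqrt(2))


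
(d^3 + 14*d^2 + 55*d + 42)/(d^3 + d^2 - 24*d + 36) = (d^2 + 8*d + 7)/(d^2 - 5*d + 6)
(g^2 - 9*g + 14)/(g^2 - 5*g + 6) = (g - 7)/(g - 3)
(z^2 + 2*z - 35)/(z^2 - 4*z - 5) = (z + 7)/(z + 1)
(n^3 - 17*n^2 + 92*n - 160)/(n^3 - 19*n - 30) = (n^2 - 12*n + 32)/(n^2 + 5*n + 6)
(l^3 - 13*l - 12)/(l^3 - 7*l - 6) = (l^2 - l - 12)/(l^2 - l - 6)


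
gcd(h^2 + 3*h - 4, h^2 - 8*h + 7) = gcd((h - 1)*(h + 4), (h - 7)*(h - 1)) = h - 1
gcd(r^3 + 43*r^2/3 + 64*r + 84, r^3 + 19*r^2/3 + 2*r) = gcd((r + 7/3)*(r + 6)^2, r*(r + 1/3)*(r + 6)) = r + 6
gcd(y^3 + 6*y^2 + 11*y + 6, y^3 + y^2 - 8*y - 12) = y + 2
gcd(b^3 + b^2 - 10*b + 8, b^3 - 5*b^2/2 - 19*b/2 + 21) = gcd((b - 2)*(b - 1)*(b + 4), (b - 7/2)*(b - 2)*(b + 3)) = b - 2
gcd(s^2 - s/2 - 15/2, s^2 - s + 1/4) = 1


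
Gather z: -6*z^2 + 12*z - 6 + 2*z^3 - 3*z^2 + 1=2*z^3 - 9*z^2 + 12*z - 5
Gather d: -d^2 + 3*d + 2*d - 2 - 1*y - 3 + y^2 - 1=-d^2 + 5*d + y^2 - y - 6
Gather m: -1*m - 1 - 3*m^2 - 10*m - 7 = -3*m^2 - 11*m - 8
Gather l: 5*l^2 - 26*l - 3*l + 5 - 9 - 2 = 5*l^2 - 29*l - 6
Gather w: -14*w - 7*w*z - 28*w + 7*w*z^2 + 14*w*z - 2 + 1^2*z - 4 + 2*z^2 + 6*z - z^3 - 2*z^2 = w*(7*z^2 + 7*z - 42) - z^3 + 7*z - 6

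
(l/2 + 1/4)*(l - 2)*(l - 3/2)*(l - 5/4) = l^4/2 - 17*l^3/8 + 5*l^2/2 - l/32 - 15/16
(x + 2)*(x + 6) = x^2 + 8*x + 12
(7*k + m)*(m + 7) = 7*k*m + 49*k + m^2 + 7*m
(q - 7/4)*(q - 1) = q^2 - 11*q/4 + 7/4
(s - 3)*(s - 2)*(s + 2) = s^3 - 3*s^2 - 4*s + 12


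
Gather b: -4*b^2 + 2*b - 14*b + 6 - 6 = -4*b^2 - 12*b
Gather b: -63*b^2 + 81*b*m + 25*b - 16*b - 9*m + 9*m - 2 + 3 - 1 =-63*b^2 + b*(81*m + 9)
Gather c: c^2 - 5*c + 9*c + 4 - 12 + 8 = c^2 + 4*c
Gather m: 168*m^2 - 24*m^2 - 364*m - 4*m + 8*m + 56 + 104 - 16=144*m^2 - 360*m + 144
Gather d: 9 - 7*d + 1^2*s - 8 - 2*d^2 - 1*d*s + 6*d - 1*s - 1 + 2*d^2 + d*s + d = 0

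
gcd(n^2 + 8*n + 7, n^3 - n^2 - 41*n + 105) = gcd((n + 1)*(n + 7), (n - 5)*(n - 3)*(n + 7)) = n + 7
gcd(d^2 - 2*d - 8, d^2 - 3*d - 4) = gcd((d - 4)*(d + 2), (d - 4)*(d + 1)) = d - 4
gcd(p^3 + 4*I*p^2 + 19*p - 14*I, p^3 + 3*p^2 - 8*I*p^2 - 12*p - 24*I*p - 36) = p - 2*I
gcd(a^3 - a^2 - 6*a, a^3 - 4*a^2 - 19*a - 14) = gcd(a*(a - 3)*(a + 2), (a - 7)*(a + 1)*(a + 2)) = a + 2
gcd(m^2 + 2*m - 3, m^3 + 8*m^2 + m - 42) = m + 3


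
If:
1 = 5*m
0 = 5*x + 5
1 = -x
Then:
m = 1/5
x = -1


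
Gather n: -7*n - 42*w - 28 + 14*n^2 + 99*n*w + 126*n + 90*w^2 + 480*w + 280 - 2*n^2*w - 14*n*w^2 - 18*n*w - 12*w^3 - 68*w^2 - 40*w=n^2*(14 - 2*w) + n*(-14*w^2 + 81*w + 119) - 12*w^3 + 22*w^2 + 398*w + 252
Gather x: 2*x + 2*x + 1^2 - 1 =4*x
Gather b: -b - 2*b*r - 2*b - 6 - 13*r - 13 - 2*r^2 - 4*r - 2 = b*(-2*r - 3) - 2*r^2 - 17*r - 21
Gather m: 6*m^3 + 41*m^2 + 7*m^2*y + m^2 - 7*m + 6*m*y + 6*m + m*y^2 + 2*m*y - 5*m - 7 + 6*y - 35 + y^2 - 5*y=6*m^3 + m^2*(7*y + 42) + m*(y^2 + 8*y - 6) + y^2 + y - 42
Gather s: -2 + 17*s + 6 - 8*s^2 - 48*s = -8*s^2 - 31*s + 4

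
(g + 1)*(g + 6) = g^2 + 7*g + 6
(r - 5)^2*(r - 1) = r^3 - 11*r^2 + 35*r - 25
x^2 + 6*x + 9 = (x + 3)^2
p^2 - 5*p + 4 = (p - 4)*(p - 1)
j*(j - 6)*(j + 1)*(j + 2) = j^4 - 3*j^3 - 16*j^2 - 12*j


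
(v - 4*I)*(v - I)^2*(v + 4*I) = v^4 - 2*I*v^3 + 15*v^2 - 32*I*v - 16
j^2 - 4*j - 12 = (j - 6)*(j + 2)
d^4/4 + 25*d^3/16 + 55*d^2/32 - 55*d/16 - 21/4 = (d/4 + 1)*(d - 3/2)*(d + 7/4)*(d + 2)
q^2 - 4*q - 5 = (q - 5)*(q + 1)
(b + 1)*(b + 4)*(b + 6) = b^3 + 11*b^2 + 34*b + 24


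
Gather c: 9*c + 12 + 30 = 9*c + 42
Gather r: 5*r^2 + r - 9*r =5*r^2 - 8*r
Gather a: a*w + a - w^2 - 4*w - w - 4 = a*(w + 1) - w^2 - 5*w - 4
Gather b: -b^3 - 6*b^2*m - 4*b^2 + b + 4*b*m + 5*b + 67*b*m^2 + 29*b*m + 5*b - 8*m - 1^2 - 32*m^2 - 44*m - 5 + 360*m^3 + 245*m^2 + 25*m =-b^3 + b^2*(-6*m - 4) + b*(67*m^2 + 33*m + 11) + 360*m^3 + 213*m^2 - 27*m - 6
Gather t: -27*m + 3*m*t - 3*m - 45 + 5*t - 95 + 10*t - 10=-30*m + t*(3*m + 15) - 150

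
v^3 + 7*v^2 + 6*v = v*(v + 1)*(v + 6)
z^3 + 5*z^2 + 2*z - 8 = (z - 1)*(z + 2)*(z + 4)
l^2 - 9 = (l - 3)*(l + 3)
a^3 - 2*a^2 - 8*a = a*(a - 4)*(a + 2)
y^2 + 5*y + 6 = (y + 2)*(y + 3)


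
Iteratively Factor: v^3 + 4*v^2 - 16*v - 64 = (v + 4)*(v^2 - 16) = (v + 4)^2*(v - 4)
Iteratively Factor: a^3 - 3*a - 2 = (a - 2)*(a^2 + 2*a + 1) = (a - 2)*(a + 1)*(a + 1)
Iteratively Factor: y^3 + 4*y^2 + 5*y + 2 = (y + 1)*(y^2 + 3*y + 2) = (y + 1)^2*(y + 2)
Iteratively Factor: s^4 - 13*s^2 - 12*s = (s + 3)*(s^3 - 3*s^2 - 4*s) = s*(s + 3)*(s^2 - 3*s - 4) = s*(s - 4)*(s + 3)*(s + 1)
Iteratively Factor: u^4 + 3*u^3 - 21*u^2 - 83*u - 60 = (u + 1)*(u^3 + 2*u^2 - 23*u - 60) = (u + 1)*(u + 4)*(u^2 - 2*u - 15) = (u + 1)*(u + 3)*(u + 4)*(u - 5)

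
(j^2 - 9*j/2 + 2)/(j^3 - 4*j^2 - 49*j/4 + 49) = 2*(2*j - 1)/(4*j^2 - 49)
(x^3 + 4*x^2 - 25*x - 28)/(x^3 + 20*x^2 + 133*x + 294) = (x^2 - 3*x - 4)/(x^2 + 13*x + 42)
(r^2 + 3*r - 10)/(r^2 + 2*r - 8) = (r + 5)/(r + 4)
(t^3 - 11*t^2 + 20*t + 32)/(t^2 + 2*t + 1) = (t^2 - 12*t + 32)/(t + 1)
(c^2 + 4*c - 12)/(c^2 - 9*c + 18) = (c^2 + 4*c - 12)/(c^2 - 9*c + 18)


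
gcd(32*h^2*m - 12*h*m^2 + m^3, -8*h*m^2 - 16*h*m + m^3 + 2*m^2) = 8*h*m - m^2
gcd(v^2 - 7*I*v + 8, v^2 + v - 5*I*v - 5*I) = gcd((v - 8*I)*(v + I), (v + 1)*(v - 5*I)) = 1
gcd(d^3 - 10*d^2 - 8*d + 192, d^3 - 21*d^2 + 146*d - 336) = d^2 - 14*d + 48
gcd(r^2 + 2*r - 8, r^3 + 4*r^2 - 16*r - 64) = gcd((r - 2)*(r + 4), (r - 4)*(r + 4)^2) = r + 4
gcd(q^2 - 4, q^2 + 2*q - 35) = 1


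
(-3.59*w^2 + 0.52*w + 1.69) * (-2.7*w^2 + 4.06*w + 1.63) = 9.693*w^4 - 15.9794*w^3 - 8.3035*w^2 + 7.709*w + 2.7547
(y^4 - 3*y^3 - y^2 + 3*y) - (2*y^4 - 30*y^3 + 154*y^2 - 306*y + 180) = -y^4 + 27*y^3 - 155*y^2 + 309*y - 180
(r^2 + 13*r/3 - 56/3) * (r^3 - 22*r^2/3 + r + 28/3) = r^5 - 3*r^4 - 445*r^3/9 + 1355*r^2/9 + 196*r/9 - 1568/9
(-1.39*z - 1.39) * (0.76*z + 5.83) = -1.0564*z^2 - 9.1601*z - 8.1037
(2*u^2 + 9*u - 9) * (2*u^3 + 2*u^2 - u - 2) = 4*u^5 + 22*u^4 - 2*u^3 - 31*u^2 - 9*u + 18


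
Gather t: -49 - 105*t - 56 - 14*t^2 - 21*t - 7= -14*t^2 - 126*t - 112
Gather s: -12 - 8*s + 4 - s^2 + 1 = -s^2 - 8*s - 7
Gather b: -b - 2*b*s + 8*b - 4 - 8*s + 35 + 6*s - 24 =b*(7 - 2*s) - 2*s + 7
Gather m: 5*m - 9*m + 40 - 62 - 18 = -4*m - 40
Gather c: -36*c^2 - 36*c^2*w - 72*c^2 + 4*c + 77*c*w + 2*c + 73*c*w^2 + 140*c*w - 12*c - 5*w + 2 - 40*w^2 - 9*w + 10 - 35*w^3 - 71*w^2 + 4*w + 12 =c^2*(-36*w - 108) + c*(73*w^2 + 217*w - 6) - 35*w^3 - 111*w^2 - 10*w + 24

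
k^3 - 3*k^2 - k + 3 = (k - 3)*(k - 1)*(k + 1)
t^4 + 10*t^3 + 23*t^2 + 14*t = t*(t + 1)*(t + 2)*(t + 7)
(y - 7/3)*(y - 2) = y^2 - 13*y/3 + 14/3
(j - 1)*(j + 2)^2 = j^3 + 3*j^2 - 4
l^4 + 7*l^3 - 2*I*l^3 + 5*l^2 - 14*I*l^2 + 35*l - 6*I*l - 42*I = (l + 7)*(l - 3*I)*(l - I)*(l + 2*I)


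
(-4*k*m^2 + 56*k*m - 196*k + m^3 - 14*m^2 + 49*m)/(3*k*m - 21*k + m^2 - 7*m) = (-4*k*m + 28*k + m^2 - 7*m)/(3*k + m)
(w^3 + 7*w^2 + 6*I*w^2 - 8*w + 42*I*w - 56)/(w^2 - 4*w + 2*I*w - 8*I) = (w^2 + w*(7 + 4*I) + 28*I)/(w - 4)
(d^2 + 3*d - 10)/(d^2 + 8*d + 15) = (d - 2)/(d + 3)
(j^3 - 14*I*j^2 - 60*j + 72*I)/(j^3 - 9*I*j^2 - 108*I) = (j - 2*I)/(j + 3*I)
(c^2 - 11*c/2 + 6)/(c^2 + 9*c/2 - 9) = (c - 4)/(c + 6)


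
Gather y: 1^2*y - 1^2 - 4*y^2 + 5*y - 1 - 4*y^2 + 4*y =-8*y^2 + 10*y - 2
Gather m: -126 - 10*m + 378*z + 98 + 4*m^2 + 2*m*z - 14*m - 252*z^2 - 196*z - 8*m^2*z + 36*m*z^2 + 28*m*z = m^2*(4 - 8*z) + m*(36*z^2 + 30*z - 24) - 252*z^2 + 182*z - 28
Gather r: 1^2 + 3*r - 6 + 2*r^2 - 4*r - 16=2*r^2 - r - 21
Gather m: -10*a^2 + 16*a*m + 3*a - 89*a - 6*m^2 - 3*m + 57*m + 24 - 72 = -10*a^2 - 86*a - 6*m^2 + m*(16*a + 54) - 48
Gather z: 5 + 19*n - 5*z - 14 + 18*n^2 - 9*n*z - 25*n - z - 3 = 18*n^2 - 6*n + z*(-9*n - 6) - 12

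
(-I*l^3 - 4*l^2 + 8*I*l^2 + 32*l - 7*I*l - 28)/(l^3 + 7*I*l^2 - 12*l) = (-I*l^3 + l^2*(-4 + 8*I) + l*(32 - 7*I) - 28)/(l*(l^2 + 7*I*l - 12))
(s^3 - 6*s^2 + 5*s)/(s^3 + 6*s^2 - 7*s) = (s - 5)/(s + 7)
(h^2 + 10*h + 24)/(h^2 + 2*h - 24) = (h + 4)/(h - 4)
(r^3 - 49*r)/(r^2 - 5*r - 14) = r*(r + 7)/(r + 2)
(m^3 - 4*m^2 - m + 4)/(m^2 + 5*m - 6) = (m^2 - 3*m - 4)/(m + 6)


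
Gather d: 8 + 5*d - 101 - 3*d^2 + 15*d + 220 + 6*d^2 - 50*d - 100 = 3*d^2 - 30*d + 27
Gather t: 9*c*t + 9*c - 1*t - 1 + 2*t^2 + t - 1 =9*c*t + 9*c + 2*t^2 - 2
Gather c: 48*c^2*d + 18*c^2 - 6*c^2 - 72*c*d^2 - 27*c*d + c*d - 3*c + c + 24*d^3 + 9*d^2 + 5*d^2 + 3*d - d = c^2*(48*d + 12) + c*(-72*d^2 - 26*d - 2) + 24*d^3 + 14*d^2 + 2*d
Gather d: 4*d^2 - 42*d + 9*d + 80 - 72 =4*d^2 - 33*d + 8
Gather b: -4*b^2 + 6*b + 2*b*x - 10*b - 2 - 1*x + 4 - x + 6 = -4*b^2 + b*(2*x - 4) - 2*x + 8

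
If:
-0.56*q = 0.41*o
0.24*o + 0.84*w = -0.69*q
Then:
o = 3.16767676767677*w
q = -2.31919191919192*w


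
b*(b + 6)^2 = b^3 + 12*b^2 + 36*b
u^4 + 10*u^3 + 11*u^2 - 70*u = u*(u - 2)*(u + 5)*(u + 7)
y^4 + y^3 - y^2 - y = y*(y - 1)*(y + 1)^2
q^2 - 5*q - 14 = (q - 7)*(q + 2)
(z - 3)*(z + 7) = z^2 + 4*z - 21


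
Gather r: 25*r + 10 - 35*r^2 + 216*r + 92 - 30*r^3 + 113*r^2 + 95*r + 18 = -30*r^3 + 78*r^2 + 336*r + 120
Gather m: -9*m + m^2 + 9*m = m^2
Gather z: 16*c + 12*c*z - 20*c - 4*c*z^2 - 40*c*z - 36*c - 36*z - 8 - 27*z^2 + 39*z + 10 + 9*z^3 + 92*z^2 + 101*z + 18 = -40*c + 9*z^3 + z^2*(65 - 4*c) + z*(104 - 28*c) + 20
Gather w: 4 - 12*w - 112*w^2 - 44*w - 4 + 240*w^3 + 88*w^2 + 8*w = 240*w^3 - 24*w^2 - 48*w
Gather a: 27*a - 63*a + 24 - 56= -36*a - 32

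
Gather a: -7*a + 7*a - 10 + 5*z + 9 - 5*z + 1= 0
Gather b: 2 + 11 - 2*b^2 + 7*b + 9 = -2*b^2 + 7*b + 22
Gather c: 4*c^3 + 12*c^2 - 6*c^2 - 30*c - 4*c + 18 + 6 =4*c^3 + 6*c^2 - 34*c + 24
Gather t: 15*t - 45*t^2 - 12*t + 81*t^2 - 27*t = 36*t^2 - 24*t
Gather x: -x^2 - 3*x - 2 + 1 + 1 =-x^2 - 3*x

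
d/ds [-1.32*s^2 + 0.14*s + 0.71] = 0.14 - 2.64*s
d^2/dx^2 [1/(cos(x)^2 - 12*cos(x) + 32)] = (-4*sin(x)^4 + 18*sin(x)^2 - 429*cos(x) + 9*cos(3*x) + 210)/((cos(x) - 8)^3*(cos(x) - 4)^3)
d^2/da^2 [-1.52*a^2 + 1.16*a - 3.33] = -3.04000000000000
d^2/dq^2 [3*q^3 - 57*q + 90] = 18*q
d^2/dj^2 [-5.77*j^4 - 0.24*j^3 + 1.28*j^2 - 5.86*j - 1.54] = -69.24*j^2 - 1.44*j + 2.56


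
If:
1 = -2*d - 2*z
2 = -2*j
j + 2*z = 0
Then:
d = -1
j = -1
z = 1/2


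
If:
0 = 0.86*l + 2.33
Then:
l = -2.71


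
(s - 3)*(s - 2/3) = s^2 - 11*s/3 + 2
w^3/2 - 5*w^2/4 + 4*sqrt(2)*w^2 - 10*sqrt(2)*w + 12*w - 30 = (w/2 + sqrt(2))*(w - 5/2)*(w + 6*sqrt(2))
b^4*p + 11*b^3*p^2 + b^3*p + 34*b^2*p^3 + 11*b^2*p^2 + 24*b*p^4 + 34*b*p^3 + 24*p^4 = (b + p)*(b + 4*p)*(b + 6*p)*(b*p + p)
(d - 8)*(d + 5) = d^2 - 3*d - 40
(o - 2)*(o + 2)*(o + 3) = o^3 + 3*o^2 - 4*o - 12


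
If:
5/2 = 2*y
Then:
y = 5/4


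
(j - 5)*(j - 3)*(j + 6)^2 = j^4 + 4*j^3 - 45*j^2 - 108*j + 540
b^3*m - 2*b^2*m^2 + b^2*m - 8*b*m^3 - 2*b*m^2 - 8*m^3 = (b - 4*m)*(b + 2*m)*(b*m + m)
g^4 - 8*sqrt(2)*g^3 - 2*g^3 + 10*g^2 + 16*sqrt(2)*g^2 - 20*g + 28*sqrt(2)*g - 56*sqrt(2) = (g - 2)*(g - 7*sqrt(2))*(g - 2*sqrt(2))*(g + sqrt(2))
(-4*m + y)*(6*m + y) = -24*m^2 + 2*m*y + y^2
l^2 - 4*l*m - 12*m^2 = (l - 6*m)*(l + 2*m)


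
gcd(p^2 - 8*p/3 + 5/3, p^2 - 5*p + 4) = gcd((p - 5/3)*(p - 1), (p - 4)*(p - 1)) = p - 1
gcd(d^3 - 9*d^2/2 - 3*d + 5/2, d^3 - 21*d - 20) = d^2 - 4*d - 5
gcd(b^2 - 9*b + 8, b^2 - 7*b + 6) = b - 1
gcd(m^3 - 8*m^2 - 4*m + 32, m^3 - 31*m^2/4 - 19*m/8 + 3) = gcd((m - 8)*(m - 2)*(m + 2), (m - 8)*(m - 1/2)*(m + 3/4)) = m - 8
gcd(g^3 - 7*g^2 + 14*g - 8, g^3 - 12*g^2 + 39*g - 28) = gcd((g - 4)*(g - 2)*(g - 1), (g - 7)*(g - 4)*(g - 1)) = g^2 - 5*g + 4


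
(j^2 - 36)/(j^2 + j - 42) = (j + 6)/(j + 7)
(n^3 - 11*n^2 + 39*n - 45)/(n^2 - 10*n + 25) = (n^2 - 6*n + 9)/(n - 5)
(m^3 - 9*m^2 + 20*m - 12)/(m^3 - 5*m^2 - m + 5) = (m^2 - 8*m + 12)/(m^2 - 4*m - 5)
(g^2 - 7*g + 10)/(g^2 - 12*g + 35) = (g - 2)/(g - 7)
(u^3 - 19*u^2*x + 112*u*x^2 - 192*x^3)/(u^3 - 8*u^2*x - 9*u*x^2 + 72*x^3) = (u - 8*x)/(u + 3*x)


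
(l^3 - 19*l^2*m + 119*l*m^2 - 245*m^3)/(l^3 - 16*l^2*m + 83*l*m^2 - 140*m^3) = (l - 7*m)/(l - 4*m)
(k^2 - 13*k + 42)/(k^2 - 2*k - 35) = (k - 6)/(k + 5)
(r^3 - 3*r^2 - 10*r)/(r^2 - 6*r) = (r^2 - 3*r - 10)/(r - 6)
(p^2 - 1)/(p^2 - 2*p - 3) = (p - 1)/(p - 3)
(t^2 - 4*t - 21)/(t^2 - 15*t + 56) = (t + 3)/(t - 8)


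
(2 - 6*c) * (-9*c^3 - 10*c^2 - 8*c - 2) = 54*c^4 + 42*c^3 + 28*c^2 - 4*c - 4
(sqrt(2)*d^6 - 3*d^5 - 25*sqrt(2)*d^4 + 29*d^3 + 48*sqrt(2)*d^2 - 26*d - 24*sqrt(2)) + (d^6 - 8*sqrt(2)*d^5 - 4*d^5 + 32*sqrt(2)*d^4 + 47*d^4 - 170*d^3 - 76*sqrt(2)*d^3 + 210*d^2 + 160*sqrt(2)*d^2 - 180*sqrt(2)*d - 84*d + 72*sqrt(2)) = d^6 + sqrt(2)*d^6 - 8*sqrt(2)*d^5 - 7*d^5 + 7*sqrt(2)*d^4 + 47*d^4 - 141*d^3 - 76*sqrt(2)*d^3 + 210*d^2 + 208*sqrt(2)*d^2 - 180*sqrt(2)*d - 110*d + 48*sqrt(2)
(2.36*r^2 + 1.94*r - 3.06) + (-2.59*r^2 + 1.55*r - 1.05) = -0.23*r^2 + 3.49*r - 4.11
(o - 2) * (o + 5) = o^2 + 3*o - 10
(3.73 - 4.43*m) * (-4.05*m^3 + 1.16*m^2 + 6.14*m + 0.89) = 17.9415*m^4 - 20.2453*m^3 - 22.8734*m^2 + 18.9595*m + 3.3197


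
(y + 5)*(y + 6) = y^2 + 11*y + 30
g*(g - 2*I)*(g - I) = g^3 - 3*I*g^2 - 2*g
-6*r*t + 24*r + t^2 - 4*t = (-6*r + t)*(t - 4)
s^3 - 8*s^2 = s^2*(s - 8)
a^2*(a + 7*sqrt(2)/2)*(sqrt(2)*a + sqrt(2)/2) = sqrt(2)*a^4 + sqrt(2)*a^3/2 + 7*a^3 + 7*a^2/2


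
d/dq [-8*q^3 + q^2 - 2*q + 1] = -24*q^2 + 2*q - 2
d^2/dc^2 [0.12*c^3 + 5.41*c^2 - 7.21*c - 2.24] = 0.72*c + 10.82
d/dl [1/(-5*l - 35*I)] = 1/(5*(l + 7*I)^2)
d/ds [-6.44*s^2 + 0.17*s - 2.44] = 0.17 - 12.88*s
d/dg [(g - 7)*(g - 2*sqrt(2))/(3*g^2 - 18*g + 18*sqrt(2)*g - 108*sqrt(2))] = (g^2 + 8*sqrt(2)*g^2 - 100*sqrt(2)*g - 24 + 336*sqrt(2))/(3*(g^4 - 12*g^3 + 12*sqrt(2)*g^3 - 144*sqrt(2)*g^2 + 108*g^2 - 864*g + 432*sqrt(2)*g + 2592))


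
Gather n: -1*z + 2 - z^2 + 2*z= -z^2 + z + 2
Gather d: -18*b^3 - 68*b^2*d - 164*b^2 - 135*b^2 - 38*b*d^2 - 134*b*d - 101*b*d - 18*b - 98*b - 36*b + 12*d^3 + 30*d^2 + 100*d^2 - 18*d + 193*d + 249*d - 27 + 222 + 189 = -18*b^3 - 299*b^2 - 152*b + 12*d^3 + d^2*(130 - 38*b) + d*(-68*b^2 - 235*b + 424) + 384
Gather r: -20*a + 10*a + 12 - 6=6 - 10*a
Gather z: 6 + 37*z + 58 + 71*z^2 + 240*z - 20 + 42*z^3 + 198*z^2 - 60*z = 42*z^3 + 269*z^2 + 217*z + 44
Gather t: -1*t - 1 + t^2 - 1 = t^2 - t - 2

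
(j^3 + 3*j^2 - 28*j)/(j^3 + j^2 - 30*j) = (j^2 + 3*j - 28)/(j^2 + j - 30)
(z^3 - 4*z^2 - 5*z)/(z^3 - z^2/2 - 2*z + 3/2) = 2*z*(z^2 - 4*z - 5)/(2*z^3 - z^2 - 4*z + 3)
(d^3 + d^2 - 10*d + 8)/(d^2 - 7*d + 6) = (d^2 + 2*d - 8)/(d - 6)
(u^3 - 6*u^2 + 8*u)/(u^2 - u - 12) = u*(u - 2)/(u + 3)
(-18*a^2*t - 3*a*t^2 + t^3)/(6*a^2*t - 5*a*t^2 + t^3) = (-18*a^2 - 3*a*t + t^2)/(6*a^2 - 5*a*t + t^2)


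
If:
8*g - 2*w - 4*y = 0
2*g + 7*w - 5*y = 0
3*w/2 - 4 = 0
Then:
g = 19/6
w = 8/3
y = 5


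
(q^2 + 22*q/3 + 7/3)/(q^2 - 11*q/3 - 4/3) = (q + 7)/(q - 4)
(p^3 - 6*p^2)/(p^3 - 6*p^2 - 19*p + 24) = p^2*(p - 6)/(p^3 - 6*p^2 - 19*p + 24)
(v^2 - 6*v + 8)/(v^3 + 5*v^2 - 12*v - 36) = (v^2 - 6*v + 8)/(v^3 + 5*v^2 - 12*v - 36)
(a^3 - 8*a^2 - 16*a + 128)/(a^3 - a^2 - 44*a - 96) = (a - 4)/(a + 3)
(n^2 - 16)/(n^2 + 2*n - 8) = (n - 4)/(n - 2)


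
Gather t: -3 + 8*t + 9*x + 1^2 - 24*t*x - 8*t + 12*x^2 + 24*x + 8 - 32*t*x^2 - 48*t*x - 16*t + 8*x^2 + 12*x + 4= t*(-32*x^2 - 72*x - 16) + 20*x^2 + 45*x + 10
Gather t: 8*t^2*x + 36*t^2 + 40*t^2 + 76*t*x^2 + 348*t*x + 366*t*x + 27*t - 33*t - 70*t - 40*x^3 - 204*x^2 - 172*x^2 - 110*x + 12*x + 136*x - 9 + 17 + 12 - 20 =t^2*(8*x + 76) + t*(76*x^2 + 714*x - 76) - 40*x^3 - 376*x^2 + 38*x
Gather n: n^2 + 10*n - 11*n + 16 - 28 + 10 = n^2 - n - 2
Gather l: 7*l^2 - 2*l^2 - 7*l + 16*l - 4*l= 5*l^2 + 5*l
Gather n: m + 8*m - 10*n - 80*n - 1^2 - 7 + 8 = 9*m - 90*n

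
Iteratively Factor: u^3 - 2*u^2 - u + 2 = (u - 1)*(u^2 - u - 2) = (u - 1)*(u + 1)*(u - 2)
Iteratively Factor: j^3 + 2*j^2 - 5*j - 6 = (j - 2)*(j^2 + 4*j + 3) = (j - 2)*(j + 1)*(j + 3)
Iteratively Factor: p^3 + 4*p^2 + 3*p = (p + 3)*(p^2 + p) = p*(p + 3)*(p + 1)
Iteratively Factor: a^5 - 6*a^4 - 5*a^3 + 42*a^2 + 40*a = (a + 1)*(a^4 - 7*a^3 + 2*a^2 + 40*a) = (a + 1)*(a + 2)*(a^3 - 9*a^2 + 20*a) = a*(a + 1)*(a + 2)*(a^2 - 9*a + 20) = a*(a - 5)*(a + 1)*(a + 2)*(a - 4)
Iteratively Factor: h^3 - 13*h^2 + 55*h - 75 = (h - 5)*(h^2 - 8*h + 15) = (h - 5)*(h - 3)*(h - 5)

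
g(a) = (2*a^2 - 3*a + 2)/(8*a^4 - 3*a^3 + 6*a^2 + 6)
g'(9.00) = 0.00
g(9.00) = 0.00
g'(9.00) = 0.00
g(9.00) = 0.00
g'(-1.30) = 0.27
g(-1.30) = 0.20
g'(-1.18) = 0.32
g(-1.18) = 0.24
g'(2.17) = -0.02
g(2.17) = 0.03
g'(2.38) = -0.01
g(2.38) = 0.02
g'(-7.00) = 0.00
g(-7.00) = 0.01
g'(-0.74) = 0.39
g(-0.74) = 0.41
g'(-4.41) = 0.01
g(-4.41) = 0.02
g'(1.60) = -0.02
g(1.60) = 0.04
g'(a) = (4*a - 3)/(8*a^4 - 3*a^3 + 6*a^2 + 6) + (2*a^2 - 3*a + 2)*(-32*a^3 + 9*a^2 - 12*a)/(8*a^4 - 3*a^3 + 6*a^2 + 6)^2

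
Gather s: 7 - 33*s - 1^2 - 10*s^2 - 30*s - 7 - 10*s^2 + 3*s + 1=-20*s^2 - 60*s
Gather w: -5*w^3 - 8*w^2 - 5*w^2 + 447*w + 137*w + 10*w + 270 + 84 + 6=-5*w^3 - 13*w^2 + 594*w + 360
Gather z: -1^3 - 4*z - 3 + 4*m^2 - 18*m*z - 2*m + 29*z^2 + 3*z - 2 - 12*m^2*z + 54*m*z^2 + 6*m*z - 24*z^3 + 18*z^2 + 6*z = 4*m^2 - 2*m - 24*z^3 + z^2*(54*m + 47) + z*(-12*m^2 - 12*m + 5) - 6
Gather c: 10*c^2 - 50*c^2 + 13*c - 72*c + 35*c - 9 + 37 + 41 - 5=-40*c^2 - 24*c + 64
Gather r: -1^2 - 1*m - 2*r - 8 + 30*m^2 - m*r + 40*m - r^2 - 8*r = 30*m^2 + 39*m - r^2 + r*(-m - 10) - 9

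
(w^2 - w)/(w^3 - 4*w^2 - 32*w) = (1 - w)/(-w^2 + 4*w + 32)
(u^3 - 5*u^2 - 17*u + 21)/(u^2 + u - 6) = (u^2 - 8*u + 7)/(u - 2)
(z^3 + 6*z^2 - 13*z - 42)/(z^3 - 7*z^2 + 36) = (z + 7)/(z - 6)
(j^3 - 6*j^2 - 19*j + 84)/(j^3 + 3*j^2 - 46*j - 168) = (j - 3)/(j + 6)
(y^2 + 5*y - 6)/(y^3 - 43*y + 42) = (y + 6)/(y^2 + y - 42)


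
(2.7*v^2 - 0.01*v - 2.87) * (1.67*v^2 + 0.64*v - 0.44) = 4.509*v^4 + 1.7113*v^3 - 5.9873*v^2 - 1.8324*v + 1.2628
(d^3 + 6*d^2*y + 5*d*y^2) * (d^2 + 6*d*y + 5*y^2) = d^5 + 12*d^4*y + 46*d^3*y^2 + 60*d^2*y^3 + 25*d*y^4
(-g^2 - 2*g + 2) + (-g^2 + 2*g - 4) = -2*g^2 - 2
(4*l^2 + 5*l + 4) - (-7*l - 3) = 4*l^2 + 12*l + 7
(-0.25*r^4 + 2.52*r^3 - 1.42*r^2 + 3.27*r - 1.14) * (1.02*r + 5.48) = -0.255*r^5 + 1.2004*r^4 + 12.3612*r^3 - 4.4462*r^2 + 16.7568*r - 6.2472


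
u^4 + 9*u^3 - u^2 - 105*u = u*(u - 3)*(u + 5)*(u + 7)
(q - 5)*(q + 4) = q^2 - q - 20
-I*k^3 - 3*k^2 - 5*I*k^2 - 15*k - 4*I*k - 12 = (k + 4)*(k - 3*I)*(-I*k - I)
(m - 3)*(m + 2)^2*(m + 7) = m^4 + 8*m^3 - m^2 - 68*m - 84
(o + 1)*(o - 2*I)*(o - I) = o^3 + o^2 - 3*I*o^2 - 2*o - 3*I*o - 2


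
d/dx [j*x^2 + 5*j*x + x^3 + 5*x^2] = 2*j*x + 5*j + 3*x^2 + 10*x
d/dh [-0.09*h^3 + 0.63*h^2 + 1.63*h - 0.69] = -0.27*h^2 + 1.26*h + 1.63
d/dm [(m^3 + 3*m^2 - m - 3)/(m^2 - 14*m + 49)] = (m^3 - 21*m^2 - 41*m + 13)/(m^3 - 21*m^2 + 147*m - 343)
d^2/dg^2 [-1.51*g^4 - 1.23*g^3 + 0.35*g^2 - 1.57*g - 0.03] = -18.12*g^2 - 7.38*g + 0.7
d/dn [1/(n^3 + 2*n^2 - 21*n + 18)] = (-3*n^2 - 4*n + 21)/(n^3 + 2*n^2 - 21*n + 18)^2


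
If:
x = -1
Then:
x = -1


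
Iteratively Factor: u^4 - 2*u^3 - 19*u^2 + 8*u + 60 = (u - 5)*(u^3 + 3*u^2 - 4*u - 12) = (u - 5)*(u + 2)*(u^2 + u - 6) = (u - 5)*(u + 2)*(u + 3)*(u - 2)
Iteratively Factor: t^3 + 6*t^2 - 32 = (t + 4)*(t^2 + 2*t - 8) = (t - 2)*(t + 4)*(t + 4)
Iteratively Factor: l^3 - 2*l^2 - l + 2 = (l - 2)*(l^2 - 1) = (l - 2)*(l - 1)*(l + 1)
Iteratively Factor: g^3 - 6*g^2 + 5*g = (g - 1)*(g^2 - 5*g) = g*(g - 1)*(g - 5)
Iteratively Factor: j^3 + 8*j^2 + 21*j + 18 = (j + 2)*(j^2 + 6*j + 9) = (j + 2)*(j + 3)*(j + 3)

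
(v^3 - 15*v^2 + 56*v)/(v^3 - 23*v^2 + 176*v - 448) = v/(v - 8)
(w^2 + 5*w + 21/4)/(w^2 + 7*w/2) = (w + 3/2)/w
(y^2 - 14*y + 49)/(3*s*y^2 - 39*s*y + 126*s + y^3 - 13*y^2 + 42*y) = (y - 7)/(3*s*y - 18*s + y^2 - 6*y)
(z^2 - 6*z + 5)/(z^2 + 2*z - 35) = (z - 1)/(z + 7)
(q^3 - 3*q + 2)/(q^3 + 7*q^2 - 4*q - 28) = (q^2 - 2*q + 1)/(q^2 + 5*q - 14)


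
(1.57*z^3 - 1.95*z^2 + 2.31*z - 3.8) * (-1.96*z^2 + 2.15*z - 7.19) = -3.0772*z^5 + 7.1975*z^4 - 20.0084*z^3 + 26.435*z^2 - 24.7789*z + 27.322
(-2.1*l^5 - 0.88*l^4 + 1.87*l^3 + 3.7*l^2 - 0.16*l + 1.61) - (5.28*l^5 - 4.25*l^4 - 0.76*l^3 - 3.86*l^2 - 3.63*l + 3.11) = -7.38*l^5 + 3.37*l^4 + 2.63*l^3 + 7.56*l^2 + 3.47*l - 1.5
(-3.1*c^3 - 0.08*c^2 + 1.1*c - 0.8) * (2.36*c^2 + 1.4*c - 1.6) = -7.316*c^5 - 4.5288*c^4 + 7.444*c^3 - 0.22*c^2 - 2.88*c + 1.28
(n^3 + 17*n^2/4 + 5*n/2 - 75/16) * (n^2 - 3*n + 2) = n^5 + 5*n^4/4 - 33*n^3/4 - 59*n^2/16 + 305*n/16 - 75/8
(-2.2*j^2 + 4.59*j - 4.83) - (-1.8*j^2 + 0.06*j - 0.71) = -0.4*j^2 + 4.53*j - 4.12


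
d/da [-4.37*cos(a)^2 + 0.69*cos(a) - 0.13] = (8.74*cos(a) - 0.69)*sin(a)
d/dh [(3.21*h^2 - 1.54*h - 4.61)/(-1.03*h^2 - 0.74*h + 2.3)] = (-3.9616*h^2 + 5.2694*h - 6.9534)/(1.0609*h^4 + 1.5244*h^3 - 4.1904*h^2 - 3.404*h + 5.29)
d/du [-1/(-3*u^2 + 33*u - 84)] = (11 - 2*u)/(3*(u^2 - 11*u + 28)^2)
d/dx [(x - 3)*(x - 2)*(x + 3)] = 3*x^2 - 4*x - 9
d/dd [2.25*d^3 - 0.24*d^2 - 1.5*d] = 6.75*d^2 - 0.48*d - 1.5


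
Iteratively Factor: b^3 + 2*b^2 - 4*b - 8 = (b + 2)*(b^2 - 4) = (b + 2)^2*(b - 2)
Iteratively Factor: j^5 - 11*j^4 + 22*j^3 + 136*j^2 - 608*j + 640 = (j - 5)*(j^4 - 6*j^3 - 8*j^2 + 96*j - 128) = (j - 5)*(j - 4)*(j^3 - 2*j^2 - 16*j + 32) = (j - 5)*(j - 4)^2*(j^2 + 2*j - 8) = (j - 5)*(j - 4)^2*(j - 2)*(j + 4)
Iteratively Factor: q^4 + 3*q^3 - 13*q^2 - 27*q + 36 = (q + 3)*(q^3 - 13*q + 12) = (q - 1)*(q + 3)*(q^2 + q - 12) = (q - 1)*(q + 3)*(q + 4)*(q - 3)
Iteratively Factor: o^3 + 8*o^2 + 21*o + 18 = (o + 3)*(o^2 + 5*o + 6) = (o + 3)^2*(o + 2)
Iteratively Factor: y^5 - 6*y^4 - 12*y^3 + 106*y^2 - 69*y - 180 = (y + 1)*(y^4 - 7*y^3 - 5*y^2 + 111*y - 180) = (y + 1)*(y + 4)*(y^3 - 11*y^2 + 39*y - 45) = (y - 3)*(y + 1)*(y + 4)*(y^2 - 8*y + 15) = (y - 3)^2*(y + 1)*(y + 4)*(y - 5)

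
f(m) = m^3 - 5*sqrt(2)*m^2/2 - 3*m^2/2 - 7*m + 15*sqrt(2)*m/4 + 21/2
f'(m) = 3*m^2 - 5*sqrt(2)*m - 3*m - 7 + 15*sqrt(2)/4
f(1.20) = 2.94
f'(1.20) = -9.46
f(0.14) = 10.17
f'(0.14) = -3.05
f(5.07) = 2.78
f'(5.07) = 24.36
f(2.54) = -9.91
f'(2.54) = -7.92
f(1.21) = 2.85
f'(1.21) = -9.49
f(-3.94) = -122.15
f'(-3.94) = 84.55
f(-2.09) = -17.08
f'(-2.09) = 32.46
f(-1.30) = 2.00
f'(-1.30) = 16.47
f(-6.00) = -376.60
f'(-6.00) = 166.73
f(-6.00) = -376.60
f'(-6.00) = 166.73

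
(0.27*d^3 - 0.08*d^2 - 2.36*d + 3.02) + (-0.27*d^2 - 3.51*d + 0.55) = 0.27*d^3 - 0.35*d^2 - 5.87*d + 3.57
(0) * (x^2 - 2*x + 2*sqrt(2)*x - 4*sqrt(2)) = 0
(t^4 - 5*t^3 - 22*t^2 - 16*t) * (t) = t^5 - 5*t^4 - 22*t^3 - 16*t^2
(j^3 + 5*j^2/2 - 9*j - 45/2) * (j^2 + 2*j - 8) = j^5 + 9*j^4/2 - 12*j^3 - 121*j^2/2 + 27*j + 180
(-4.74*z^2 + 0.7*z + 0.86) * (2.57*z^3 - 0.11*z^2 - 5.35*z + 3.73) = -12.1818*z^5 + 2.3204*z^4 + 27.4922*z^3 - 21.5198*z^2 - 1.99*z + 3.2078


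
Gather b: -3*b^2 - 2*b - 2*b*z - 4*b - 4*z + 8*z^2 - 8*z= -3*b^2 + b*(-2*z - 6) + 8*z^2 - 12*z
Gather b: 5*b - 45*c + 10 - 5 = 5*b - 45*c + 5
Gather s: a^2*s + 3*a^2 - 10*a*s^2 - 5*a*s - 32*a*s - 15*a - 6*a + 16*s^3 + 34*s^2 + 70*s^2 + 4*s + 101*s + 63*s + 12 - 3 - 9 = 3*a^2 - 21*a + 16*s^3 + s^2*(104 - 10*a) + s*(a^2 - 37*a + 168)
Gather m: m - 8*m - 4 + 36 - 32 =-7*m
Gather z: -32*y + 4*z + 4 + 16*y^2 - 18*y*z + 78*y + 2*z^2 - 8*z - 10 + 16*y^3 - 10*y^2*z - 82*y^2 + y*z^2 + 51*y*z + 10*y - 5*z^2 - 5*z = 16*y^3 - 66*y^2 + 56*y + z^2*(y - 3) + z*(-10*y^2 + 33*y - 9) - 6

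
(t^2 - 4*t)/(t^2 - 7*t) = (t - 4)/(t - 7)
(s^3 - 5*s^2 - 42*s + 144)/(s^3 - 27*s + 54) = (s - 8)/(s - 3)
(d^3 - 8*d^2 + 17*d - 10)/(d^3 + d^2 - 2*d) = (d^2 - 7*d + 10)/(d*(d + 2))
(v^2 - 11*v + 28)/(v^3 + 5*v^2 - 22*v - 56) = (v - 7)/(v^2 + 9*v + 14)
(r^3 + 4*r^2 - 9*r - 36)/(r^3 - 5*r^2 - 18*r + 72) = (r + 3)/(r - 6)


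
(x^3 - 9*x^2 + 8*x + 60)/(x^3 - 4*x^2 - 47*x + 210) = (x + 2)/(x + 7)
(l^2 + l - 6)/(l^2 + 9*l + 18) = (l - 2)/(l + 6)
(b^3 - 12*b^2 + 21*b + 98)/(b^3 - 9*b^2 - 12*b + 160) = (b^3 - 12*b^2 + 21*b + 98)/(b^3 - 9*b^2 - 12*b + 160)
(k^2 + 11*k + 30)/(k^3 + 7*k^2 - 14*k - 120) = 1/(k - 4)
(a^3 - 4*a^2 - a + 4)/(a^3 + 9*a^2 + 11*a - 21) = (a^2 - 3*a - 4)/(a^2 + 10*a + 21)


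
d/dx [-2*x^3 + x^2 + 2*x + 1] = -6*x^2 + 2*x + 2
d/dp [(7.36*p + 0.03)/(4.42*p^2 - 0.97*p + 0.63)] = (-32.5312*p^2 - 0.2652*p + 4.6659)/(19.5364*p^4 - 8.5748*p^3 + 6.5101*p^2 - 1.2222*p + 0.3969)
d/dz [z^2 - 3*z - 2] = 2*z - 3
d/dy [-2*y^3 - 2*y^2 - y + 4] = -6*y^2 - 4*y - 1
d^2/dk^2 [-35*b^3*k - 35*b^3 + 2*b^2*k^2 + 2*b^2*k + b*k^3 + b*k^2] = 2*b*(2*b + 3*k + 1)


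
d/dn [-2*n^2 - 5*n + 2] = -4*n - 5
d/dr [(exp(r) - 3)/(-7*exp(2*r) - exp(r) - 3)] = ((exp(r) - 3)*(14*exp(r) + 1) - 7*exp(2*r) - exp(r) - 3)*exp(r)/(7*exp(2*r) + exp(r) + 3)^2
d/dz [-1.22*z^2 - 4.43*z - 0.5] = -2.44*z - 4.43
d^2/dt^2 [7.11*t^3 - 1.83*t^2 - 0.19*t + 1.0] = 42.66*t - 3.66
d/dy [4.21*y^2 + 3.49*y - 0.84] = 8.42*y + 3.49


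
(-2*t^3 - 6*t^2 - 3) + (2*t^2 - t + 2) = -2*t^3 - 4*t^2 - t - 1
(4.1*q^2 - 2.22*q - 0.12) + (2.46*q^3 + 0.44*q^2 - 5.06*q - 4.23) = 2.46*q^3 + 4.54*q^2 - 7.28*q - 4.35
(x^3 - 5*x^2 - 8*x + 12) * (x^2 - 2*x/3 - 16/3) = x^5 - 17*x^4/3 - 10*x^3 + 44*x^2 + 104*x/3 - 64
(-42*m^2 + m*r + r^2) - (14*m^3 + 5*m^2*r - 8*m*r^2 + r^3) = -14*m^3 - 5*m^2*r - 42*m^2 + 8*m*r^2 + m*r - r^3 + r^2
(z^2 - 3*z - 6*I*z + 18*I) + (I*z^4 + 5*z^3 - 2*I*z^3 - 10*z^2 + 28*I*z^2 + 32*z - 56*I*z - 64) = I*z^4 + 5*z^3 - 2*I*z^3 - 9*z^2 + 28*I*z^2 + 29*z - 62*I*z - 64 + 18*I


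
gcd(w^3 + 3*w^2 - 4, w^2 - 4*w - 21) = 1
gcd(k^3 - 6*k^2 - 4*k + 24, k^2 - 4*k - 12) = k^2 - 4*k - 12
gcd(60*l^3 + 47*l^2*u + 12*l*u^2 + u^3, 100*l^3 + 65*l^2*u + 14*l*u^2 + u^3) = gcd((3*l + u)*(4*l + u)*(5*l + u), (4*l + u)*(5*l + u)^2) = 20*l^2 + 9*l*u + u^2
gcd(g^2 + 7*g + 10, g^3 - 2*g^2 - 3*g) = 1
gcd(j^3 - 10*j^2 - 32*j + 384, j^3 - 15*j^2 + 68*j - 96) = j - 8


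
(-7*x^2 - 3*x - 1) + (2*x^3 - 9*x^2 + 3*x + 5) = 2*x^3 - 16*x^2 + 4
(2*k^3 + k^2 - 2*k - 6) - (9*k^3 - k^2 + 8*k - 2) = -7*k^3 + 2*k^2 - 10*k - 4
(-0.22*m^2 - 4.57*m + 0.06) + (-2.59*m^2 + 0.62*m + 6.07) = -2.81*m^2 - 3.95*m + 6.13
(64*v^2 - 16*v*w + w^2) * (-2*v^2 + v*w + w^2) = -128*v^4 + 96*v^3*w + 46*v^2*w^2 - 15*v*w^3 + w^4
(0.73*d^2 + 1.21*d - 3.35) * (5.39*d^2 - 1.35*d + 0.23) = 3.9347*d^4 + 5.5364*d^3 - 19.5221*d^2 + 4.8008*d - 0.7705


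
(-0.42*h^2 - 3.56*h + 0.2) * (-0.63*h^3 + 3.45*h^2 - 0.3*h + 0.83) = 0.2646*h^5 + 0.7938*h^4 - 12.282*h^3 + 1.4094*h^2 - 3.0148*h + 0.166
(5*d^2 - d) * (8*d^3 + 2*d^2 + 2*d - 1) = 40*d^5 + 2*d^4 + 8*d^3 - 7*d^2 + d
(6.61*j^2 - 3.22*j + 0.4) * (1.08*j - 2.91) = 7.1388*j^3 - 22.7127*j^2 + 9.8022*j - 1.164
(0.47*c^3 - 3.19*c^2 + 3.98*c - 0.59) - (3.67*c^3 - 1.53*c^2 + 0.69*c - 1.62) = -3.2*c^3 - 1.66*c^2 + 3.29*c + 1.03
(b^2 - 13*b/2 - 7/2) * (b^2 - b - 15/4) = b^4 - 15*b^3/2 - 3*b^2/4 + 223*b/8 + 105/8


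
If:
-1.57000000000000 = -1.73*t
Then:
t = 0.91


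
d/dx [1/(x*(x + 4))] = 2*(-x - 2)/(x^2*(x^2 + 8*x + 16))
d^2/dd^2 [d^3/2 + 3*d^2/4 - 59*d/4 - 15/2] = 3*d + 3/2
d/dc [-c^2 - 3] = -2*c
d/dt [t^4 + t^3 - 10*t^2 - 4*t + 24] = 4*t^3 + 3*t^2 - 20*t - 4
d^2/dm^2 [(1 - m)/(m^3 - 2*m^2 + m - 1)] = 2*(-(m - 1)*(3*m^2 - 4*m + 1)^2 + (3*m^2 - 4*m + (m - 1)*(3*m - 2) + 1)*(m^3 - 2*m^2 + m - 1))/(m^3 - 2*m^2 + m - 1)^3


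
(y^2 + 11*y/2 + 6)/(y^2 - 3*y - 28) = (y + 3/2)/(y - 7)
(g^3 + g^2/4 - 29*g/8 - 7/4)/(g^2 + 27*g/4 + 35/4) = (g^2 - 3*g/2 - 1)/(g + 5)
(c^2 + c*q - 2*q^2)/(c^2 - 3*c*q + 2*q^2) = (-c - 2*q)/(-c + 2*q)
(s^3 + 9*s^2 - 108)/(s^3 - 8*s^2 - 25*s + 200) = (s^3 + 9*s^2 - 108)/(s^3 - 8*s^2 - 25*s + 200)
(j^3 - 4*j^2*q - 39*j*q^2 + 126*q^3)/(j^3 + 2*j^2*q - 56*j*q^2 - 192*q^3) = (-j^2 + 10*j*q - 21*q^2)/(-j^2 + 4*j*q + 32*q^2)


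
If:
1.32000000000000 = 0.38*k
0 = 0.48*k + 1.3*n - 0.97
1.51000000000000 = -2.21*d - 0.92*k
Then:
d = -2.13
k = 3.47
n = -0.54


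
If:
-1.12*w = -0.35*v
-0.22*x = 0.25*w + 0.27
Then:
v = -2.816*x - 3.456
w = -0.88*x - 1.08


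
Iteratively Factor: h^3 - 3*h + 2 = (h - 1)*(h^2 + h - 2) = (h - 1)*(h + 2)*(h - 1)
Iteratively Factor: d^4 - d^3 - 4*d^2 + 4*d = (d - 2)*(d^3 + d^2 - 2*d) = (d - 2)*(d - 1)*(d^2 + 2*d) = (d - 2)*(d - 1)*(d + 2)*(d)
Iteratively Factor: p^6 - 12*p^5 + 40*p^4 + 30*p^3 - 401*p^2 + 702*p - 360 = (p - 1)*(p^5 - 11*p^4 + 29*p^3 + 59*p^2 - 342*p + 360) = (p - 5)*(p - 1)*(p^4 - 6*p^3 - p^2 + 54*p - 72) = (p - 5)*(p - 3)*(p - 1)*(p^3 - 3*p^2 - 10*p + 24) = (p - 5)*(p - 3)*(p - 2)*(p - 1)*(p^2 - p - 12) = (p - 5)*(p - 4)*(p - 3)*(p - 2)*(p - 1)*(p + 3)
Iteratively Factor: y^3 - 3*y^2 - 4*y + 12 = (y - 3)*(y^2 - 4) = (y - 3)*(y - 2)*(y + 2)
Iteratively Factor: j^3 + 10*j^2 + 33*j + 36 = (j + 3)*(j^2 + 7*j + 12) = (j + 3)*(j + 4)*(j + 3)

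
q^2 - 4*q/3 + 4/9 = (q - 2/3)^2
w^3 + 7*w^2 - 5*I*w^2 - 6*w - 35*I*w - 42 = (w + 7)*(w - 3*I)*(w - 2*I)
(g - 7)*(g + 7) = g^2 - 49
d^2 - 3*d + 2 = (d - 2)*(d - 1)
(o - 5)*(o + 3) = o^2 - 2*o - 15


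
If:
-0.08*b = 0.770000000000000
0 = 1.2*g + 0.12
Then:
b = -9.62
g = -0.10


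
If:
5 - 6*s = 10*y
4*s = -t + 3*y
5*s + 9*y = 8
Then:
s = -35/4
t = 209/4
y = 23/4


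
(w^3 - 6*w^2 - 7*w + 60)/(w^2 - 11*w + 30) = (w^2 - w - 12)/(w - 6)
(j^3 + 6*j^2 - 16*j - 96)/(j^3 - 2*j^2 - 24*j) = (j^2 + 2*j - 24)/(j*(j - 6))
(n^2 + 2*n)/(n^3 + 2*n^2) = 1/n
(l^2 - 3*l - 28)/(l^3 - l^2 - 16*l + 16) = (l - 7)/(l^2 - 5*l + 4)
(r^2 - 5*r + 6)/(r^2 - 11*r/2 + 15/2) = 2*(r - 2)/(2*r - 5)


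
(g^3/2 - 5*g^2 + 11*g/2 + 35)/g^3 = (g^3 - 10*g^2 + 11*g + 70)/(2*g^3)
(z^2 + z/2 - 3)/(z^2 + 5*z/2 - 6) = (z + 2)/(z + 4)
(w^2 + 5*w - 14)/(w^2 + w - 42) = (w - 2)/(w - 6)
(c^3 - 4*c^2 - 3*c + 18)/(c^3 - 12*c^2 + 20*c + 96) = (c^2 - 6*c + 9)/(c^2 - 14*c + 48)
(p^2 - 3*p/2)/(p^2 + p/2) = (2*p - 3)/(2*p + 1)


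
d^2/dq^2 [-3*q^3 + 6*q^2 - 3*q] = 12 - 18*q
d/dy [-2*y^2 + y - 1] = 1 - 4*y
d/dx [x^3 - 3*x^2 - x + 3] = 3*x^2 - 6*x - 1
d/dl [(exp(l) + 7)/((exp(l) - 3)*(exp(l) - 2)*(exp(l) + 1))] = (-2*exp(3*l) - 17*exp(2*l) + 56*exp(l) - 1)*exp(l)/(exp(6*l) - 8*exp(5*l) + 18*exp(4*l) + 4*exp(3*l) - 47*exp(2*l) + 12*exp(l) + 36)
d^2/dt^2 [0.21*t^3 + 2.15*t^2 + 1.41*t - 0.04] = 1.26*t + 4.3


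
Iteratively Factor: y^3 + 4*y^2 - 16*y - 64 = (y - 4)*(y^2 + 8*y + 16) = (y - 4)*(y + 4)*(y + 4)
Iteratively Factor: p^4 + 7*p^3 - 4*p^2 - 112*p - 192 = (p + 3)*(p^3 + 4*p^2 - 16*p - 64) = (p + 3)*(p + 4)*(p^2 - 16) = (p - 4)*(p + 3)*(p + 4)*(p + 4)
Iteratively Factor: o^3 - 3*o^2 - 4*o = (o - 4)*(o^2 + o) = o*(o - 4)*(o + 1)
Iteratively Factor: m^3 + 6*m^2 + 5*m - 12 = (m + 3)*(m^2 + 3*m - 4) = (m - 1)*(m + 3)*(m + 4)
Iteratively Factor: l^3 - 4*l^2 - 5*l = (l)*(l^2 - 4*l - 5) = l*(l - 5)*(l + 1)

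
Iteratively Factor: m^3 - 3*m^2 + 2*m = (m)*(m^2 - 3*m + 2) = m*(m - 1)*(m - 2)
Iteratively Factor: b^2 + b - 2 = (b - 1)*(b + 2)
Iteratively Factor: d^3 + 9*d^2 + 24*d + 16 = (d + 4)*(d^2 + 5*d + 4) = (d + 1)*(d + 4)*(d + 4)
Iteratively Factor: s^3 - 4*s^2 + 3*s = (s)*(s^2 - 4*s + 3) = s*(s - 1)*(s - 3)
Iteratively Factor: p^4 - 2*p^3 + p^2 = (p)*(p^3 - 2*p^2 + p) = p*(p - 1)*(p^2 - p) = p*(p - 1)^2*(p)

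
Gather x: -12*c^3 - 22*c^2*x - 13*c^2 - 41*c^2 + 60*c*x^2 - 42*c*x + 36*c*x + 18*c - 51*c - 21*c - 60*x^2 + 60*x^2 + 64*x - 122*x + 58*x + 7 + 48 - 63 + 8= -12*c^3 - 54*c^2 + 60*c*x^2 - 54*c + x*(-22*c^2 - 6*c)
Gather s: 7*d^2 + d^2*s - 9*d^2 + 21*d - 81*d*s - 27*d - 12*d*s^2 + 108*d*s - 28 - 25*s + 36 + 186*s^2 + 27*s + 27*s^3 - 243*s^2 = -2*d^2 - 6*d + 27*s^3 + s^2*(-12*d - 57) + s*(d^2 + 27*d + 2) + 8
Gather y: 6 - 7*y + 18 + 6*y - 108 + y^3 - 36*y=y^3 - 37*y - 84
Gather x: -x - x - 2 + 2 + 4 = 4 - 2*x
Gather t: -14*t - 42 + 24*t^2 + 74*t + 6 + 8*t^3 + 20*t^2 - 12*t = 8*t^3 + 44*t^2 + 48*t - 36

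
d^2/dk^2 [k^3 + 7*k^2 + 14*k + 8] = 6*k + 14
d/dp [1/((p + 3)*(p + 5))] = 2*(-p - 4)/(p^4 + 16*p^3 + 94*p^2 + 240*p + 225)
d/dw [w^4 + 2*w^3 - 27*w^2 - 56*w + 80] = 4*w^3 + 6*w^2 - 54*w - 56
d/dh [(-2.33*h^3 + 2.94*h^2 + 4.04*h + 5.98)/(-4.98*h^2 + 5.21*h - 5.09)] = (11.6034*h^4 - 24.2786*h^3 + 71.0157*h^2 + 29.6316*h - 51.7194)/(24.8004*h^4 - 51.8916*h^3 + 77.8405*h^2 - 53.0378*h + 25.9081)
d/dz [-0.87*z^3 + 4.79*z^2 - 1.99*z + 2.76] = -2.61*z^2 + 9.58*z - 1.99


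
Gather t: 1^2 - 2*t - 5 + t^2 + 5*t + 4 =t^2 + 3*t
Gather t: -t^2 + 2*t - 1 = -t^2 + 2*t - 1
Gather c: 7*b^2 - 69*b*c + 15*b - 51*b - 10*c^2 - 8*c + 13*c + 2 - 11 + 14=7*b^2 - 36*b - 10*c^2 + c*(5 - 69*b) + 5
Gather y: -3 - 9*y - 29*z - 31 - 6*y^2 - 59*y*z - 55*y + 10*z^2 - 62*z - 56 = -6*y^2 + y*(-59*z - 64) + 10*z^2 - 91*z - 90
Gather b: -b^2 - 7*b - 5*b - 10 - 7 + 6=-b^2 - 12*b - 11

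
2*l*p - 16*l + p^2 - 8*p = (2*l + p)*(p - 8)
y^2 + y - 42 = (y - 6)*(y + 7)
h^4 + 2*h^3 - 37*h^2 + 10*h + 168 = (h - 4)*(h - 3)*(h + 2)*(h + 7)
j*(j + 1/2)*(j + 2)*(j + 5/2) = j^4 + 5*j^3 + 29*j^2/4 + 5*j/2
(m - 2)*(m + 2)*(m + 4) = m^3 + 4*m^2 - 4*m - 16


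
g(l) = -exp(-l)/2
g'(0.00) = 0.50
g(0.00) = -0.50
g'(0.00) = 0.50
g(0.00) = -0.50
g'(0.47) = 0.31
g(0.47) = -0.31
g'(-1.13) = 1.55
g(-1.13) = -1.55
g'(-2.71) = 7.51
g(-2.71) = -7.51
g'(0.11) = 0.45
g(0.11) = -0.45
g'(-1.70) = 2.74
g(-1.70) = -2.74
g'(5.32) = 0.00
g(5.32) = -0.00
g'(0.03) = 0.49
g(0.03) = -0.49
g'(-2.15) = 4.29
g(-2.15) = -4.29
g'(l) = exp(-l)/2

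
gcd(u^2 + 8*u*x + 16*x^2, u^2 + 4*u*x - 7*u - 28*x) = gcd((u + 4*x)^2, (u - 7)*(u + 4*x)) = u + 4*x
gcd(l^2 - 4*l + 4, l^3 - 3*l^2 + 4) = l^2 - 4*l + 4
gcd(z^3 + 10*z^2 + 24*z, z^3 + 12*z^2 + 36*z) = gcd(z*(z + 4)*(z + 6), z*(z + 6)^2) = z^2 + 6*z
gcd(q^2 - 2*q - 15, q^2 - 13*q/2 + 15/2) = q - 5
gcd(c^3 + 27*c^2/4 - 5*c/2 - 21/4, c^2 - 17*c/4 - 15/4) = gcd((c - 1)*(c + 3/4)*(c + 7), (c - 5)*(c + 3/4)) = c + 3/4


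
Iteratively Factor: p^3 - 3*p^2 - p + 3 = (p - 3)*(p^2 - 1) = (p - 3)*(p - 1)*(p + 1)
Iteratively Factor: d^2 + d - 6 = (d - 2)*(d + 3)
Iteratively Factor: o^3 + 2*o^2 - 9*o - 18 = (o + 3)*(o^2 - o - 6) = (o + 2)*(o + 3)*(o - 3)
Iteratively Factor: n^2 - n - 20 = (n - 5)*(n + 4)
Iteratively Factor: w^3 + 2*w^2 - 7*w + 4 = (w + 4)*(w^2 - 2*w + 1) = (w - 1)*(w + 4)*(w - 1)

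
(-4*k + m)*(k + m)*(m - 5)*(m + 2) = -4*k^2*m^2 + 12*k^2*m + 40*k^2 - 3*k*m^3 + 9*k*m^2 + 30*k*m + m^4 - 3*m^3 - 10*m^2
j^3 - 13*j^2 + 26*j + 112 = (j - 8)*(j - 7)*(j + 2)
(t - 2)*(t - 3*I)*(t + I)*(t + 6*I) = t^4 - 2*t^3 + 4*I*t^3 + 15*t^2 - 8*I*t^2 - 30*t + 18*I*t - 36*I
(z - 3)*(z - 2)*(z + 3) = z^3 - 2*z^2 - 9*z + 18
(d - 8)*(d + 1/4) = d^2 - 31*d/4 - 2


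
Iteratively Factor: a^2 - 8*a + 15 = (a - 5)*(a - 3)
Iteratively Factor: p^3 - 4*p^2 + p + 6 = (p + 1)*(p^2 - 5*p + 6) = (p - 2)*(p + 1)*(p - 3)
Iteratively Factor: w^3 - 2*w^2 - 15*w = (w + 3)*(w^2 - 5*w) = w*(w + 3)*(w - 5)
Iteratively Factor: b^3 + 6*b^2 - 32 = (b + 4)*(b^2 + 2*b - 8) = (b + 4)^2*(b - 2)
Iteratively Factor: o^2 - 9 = (o + 3)*(o - 3)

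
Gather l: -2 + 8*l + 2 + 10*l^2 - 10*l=10*l^2 - 2*l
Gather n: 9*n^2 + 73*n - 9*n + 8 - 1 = 9*n^2 + 64*n + 7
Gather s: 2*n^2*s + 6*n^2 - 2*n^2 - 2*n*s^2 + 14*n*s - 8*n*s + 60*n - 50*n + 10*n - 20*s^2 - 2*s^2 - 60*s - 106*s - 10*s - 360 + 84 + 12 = 4*n^2 + 20*n + s^2*(-2*n - 22) + s*(2*n^2 + 6*n - 176) - 264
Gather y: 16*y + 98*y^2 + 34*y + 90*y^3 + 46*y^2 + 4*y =90*y^3 + 144*y^2 + 54*y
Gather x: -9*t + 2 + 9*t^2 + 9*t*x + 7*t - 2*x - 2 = 9*t^2 - 2*t + x*(9*t - 2)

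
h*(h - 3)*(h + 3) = h^3 - 9*h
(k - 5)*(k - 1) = k^2 - 6*k + 5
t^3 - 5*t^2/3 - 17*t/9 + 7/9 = (t - 7/3)*(t - 1/3)*(t + 1)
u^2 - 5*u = u*(u - 5)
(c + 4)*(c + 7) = c^2 + 11*c + 28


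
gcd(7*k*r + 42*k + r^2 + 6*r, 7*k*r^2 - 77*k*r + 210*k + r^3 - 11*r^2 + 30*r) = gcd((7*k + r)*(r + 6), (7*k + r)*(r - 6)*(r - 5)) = 7*k + r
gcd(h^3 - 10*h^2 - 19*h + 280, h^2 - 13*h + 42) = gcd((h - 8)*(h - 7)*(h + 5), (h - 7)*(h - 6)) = h - 7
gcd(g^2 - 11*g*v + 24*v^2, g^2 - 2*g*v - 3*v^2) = -g + 3*v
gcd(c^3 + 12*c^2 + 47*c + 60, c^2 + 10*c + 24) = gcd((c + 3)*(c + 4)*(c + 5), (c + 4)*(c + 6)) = c + 4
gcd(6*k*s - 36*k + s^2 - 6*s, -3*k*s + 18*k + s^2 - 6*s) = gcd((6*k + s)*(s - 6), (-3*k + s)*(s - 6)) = s - 6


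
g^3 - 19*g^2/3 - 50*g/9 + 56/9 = (g - 7)*(g - 2/3)*(g + 4/3)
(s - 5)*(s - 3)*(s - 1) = s^3 - 9*s^2 + 23*s - 15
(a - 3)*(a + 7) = a^2 + 4*a - 21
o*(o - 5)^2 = o^3 - 10*o^2 + 25*o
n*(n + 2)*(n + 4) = n^3 + 6*n^2 + 8*n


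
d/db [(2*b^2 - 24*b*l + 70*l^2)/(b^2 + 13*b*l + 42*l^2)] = 2*l*(25*b^2 + 14*b*l - 959*l^2)/(b^4 + 26*b^3*l + 253*b^2*l^2 + 1092*b*l^3 + 1764*l^4)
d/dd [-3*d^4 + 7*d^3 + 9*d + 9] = -12*d^3 + 21*d^2 + 9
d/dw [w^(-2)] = -2/w^3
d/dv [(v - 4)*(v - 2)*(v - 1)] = 3*v^2 - 14*v + 14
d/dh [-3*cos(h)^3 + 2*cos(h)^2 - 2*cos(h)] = (9*cos(h)^2 - 4*cos(h) + 2)*sin(h)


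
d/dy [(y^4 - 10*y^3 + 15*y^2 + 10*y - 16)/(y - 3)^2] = 2*(y^4 - 11*y^3 + 45*y^2 - 50*y + 1)/(y^3 - 9*y^2 + 27*y - 27)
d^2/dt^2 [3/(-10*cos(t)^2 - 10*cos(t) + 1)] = 30*(40*sin(t)^4 - 34*sin(t)^2 - 73*cos(t)/2 + 15*cos(3*t)/2 - 28)/(-10*sin(t)^2 + 10*cos(t) + 9)^3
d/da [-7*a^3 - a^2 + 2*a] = -21*a^2 - 2*a + 2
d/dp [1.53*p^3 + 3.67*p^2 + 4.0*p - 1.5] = 4.59*p^2 + 7.34*p + 4.0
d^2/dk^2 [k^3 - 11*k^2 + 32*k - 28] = 6*k - 22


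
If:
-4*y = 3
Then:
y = -3/4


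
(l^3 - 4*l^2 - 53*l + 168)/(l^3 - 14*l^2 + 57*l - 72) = (l + 7)/(l - 3)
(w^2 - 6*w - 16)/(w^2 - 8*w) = (w + 2)/w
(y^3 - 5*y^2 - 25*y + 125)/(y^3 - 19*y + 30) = (y^2 - 10*y + 25)/(y^2 - 5*y + 6)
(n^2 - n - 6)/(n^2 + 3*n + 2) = (n - 3)/(n + 1)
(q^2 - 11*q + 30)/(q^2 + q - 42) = (q - 5)/(q + 7)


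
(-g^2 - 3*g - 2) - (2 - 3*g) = -g^2 - 4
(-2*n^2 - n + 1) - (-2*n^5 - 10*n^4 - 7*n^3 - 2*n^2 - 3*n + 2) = 2*n^5 + 10*n^4 + 7*n^3 + 2*n - 1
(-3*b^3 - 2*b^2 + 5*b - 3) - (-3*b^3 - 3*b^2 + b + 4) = b^2 + 4*b - 7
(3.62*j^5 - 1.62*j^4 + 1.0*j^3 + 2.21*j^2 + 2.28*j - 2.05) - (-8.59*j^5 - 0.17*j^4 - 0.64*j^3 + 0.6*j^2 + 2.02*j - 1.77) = 12.21*j^5 - 1.45*j^4 + 1.64*j^3 + 1.61*j^2 + 0.26*j - 0.28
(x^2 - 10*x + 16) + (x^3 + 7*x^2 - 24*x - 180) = x^3 + 8*x^2 - 34*x - 164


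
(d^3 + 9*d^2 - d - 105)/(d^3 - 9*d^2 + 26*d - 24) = (d^2 + 12*d + 35)/(d^2 - 6*d + 8)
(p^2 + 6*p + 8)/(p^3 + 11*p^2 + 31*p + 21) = (p^2 + 6*p + 8)/(p^3 + 11*p^2 + 31*p + 21)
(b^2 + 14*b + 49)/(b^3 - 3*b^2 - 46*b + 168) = (b + 7)/(b^2 - 10*b + 24)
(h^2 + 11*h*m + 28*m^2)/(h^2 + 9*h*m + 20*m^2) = (h + 7*m)/(h + 5*m)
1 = 1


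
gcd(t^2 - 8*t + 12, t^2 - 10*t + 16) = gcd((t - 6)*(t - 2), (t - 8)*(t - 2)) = t - 2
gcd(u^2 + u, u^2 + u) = u^2 + u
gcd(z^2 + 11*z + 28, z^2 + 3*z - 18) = 1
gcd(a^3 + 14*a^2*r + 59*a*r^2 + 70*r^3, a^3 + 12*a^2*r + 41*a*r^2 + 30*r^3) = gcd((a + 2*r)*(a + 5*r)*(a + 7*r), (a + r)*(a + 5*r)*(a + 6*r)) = a + 5*r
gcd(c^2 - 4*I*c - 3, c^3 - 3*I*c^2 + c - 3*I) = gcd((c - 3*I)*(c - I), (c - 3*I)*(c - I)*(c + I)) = c^2 - 4*I*c - 3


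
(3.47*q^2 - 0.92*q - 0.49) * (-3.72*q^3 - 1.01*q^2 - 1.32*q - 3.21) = -12.9084*q^5 - 0.0823*q^4 - 1.8284*q^3 - 9.4294*q^2 + 3.6*q + 1.5729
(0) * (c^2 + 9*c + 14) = 0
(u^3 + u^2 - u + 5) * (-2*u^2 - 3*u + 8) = -2*u^5 - 5*u^4 + 7*u^3 + u^2 - 23*u + 40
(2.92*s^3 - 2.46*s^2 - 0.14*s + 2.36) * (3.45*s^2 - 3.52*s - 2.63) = 10.074*s^5 - 18.7654*s^4 + 0.496600000000001*s^3 + 15.1046*s^2 - 7.939*s - 6.2068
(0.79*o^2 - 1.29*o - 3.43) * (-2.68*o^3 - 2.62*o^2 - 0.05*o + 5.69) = -2.1172*o^5 + 1.3874*o^4 + 12.5327*o^3 + 13.5462*o^2 - 7.1686*o - 19.5167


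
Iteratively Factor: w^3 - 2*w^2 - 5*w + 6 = (w - 1)*(w^2 - w - 6) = (w - 1)*(w + 2)*(w - 3)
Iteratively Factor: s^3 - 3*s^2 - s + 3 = (s - 3)*(s^2 - 1) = (s - 3)*(s + 1)*(s - 1)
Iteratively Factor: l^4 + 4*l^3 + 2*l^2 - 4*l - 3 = (l - 1)*(l^3 + 5*l^2 + 7*l + 3) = (l - 1)*(l + 1)*(l^2 + 4*l + 3) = (l - 1)*(l + 1)*(l + 3)*(l + 1)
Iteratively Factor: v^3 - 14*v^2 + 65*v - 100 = (v - 5)*(v^2 - 9*v + 20) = (v - 5)*(v - 4)*(v - 5)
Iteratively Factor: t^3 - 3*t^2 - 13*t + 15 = (t - 1)*(t^2 - 2*t - 15) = (t - 5)*(t - 1)*(t + 3)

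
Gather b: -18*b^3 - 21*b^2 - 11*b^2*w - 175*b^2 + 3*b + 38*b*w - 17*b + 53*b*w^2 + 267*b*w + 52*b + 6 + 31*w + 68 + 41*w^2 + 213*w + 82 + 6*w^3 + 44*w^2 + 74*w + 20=-18*b^3 + b^2*(-11*w - 196) + b*(53*w^2 + 305*w + 38) + 6*w^3 + 85*w^2 + 318*w + 176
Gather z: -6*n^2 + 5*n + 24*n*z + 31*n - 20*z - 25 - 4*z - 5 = -6*n^2 + 36*n + z*(24*n - 24) - 30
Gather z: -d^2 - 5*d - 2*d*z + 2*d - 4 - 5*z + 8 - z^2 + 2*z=-d^2 - 3*d - z^2 + z*(-2*d - 3) + 4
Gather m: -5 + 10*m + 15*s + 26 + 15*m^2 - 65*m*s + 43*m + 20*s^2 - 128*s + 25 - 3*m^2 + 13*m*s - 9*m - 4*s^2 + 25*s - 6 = 12*m^2 + m*(44 - 52*s) + 16*s^2 - 88*s + 40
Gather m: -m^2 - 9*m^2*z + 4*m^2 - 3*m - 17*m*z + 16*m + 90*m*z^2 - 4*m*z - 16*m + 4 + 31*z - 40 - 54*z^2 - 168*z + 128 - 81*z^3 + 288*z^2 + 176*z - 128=m^2*(3 - 9*z) + m*(90*z^2 - 21*z - 3) - 81*z^3 + 234*z^2 + 39*z - 36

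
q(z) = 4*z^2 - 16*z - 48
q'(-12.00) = -112.00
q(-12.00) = 720.00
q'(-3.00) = -40.00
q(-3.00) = 36.00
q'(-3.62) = -44.96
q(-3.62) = 62.34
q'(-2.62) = -36.96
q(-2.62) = 21.38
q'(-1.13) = -25.04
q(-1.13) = -24.81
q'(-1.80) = -30.40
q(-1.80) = -6.24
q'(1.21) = -6.32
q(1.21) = -61.50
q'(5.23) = 25.84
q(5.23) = -22.27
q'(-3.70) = -45.60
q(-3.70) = 65.96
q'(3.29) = 10.32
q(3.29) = -57.34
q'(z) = 8*z - 16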